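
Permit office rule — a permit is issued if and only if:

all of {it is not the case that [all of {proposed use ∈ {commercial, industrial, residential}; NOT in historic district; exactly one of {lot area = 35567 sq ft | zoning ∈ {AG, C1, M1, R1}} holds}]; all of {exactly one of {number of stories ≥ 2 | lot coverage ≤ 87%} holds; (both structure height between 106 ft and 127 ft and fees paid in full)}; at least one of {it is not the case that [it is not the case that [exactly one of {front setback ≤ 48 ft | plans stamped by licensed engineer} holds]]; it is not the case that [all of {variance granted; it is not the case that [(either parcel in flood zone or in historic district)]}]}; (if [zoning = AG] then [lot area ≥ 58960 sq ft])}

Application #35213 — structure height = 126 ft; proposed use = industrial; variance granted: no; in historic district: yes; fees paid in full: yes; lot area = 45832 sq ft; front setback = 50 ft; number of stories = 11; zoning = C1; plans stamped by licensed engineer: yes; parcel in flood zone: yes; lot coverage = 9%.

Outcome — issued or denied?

Atomic conditions:
  proposed use ∈ {commercial, industrial, residential}: industrial is in the set → true
  NOT in historic district: yes → false
  lot area = 35567 sq ft: 45832 == 35567 is false
  zoning ∈ {AG, C1, M1, R1}: C1 is in the set → true
  number of stories ≥ 2: 11 ≥ 2 is true
  lot coverage ≤ 87%: 9 ≤ 87 is true
  structure height between 106 ft and 127 ft: 126 in [106, 127] is true
  fees paid in full: yes → true
  front setback ≤ 48 ft: 50 ≤ 48 is false
  plans stamped by licensed engineer: yes → true
  variance granted: no → false
  parcel in flood zone: yes → true
  in historic district: yes → true
  zoning = AG: C1 == AG is false
  lot area ≥ 58960 sq ft: 45832 ≥ 58960 is false
Combine:
[1.1.3] exactly-one(false, true) = true
[1.1] true AND false AND true = false
[1] NOT false = true
[2.1] exactly-one(true, true) = false
[2.2] true AND true = true
[2] false AND true = false
[3.1.1.1] exactly-one(false, true) = true
[3.1.1] NOT true = false
[3.1] NOT false = true
[3.2.1.2.1] true OR true = true
[3.2.1.2] NOT true = false
[3.2.1] false AND false = false
[3.2] NOT false = true
[3] true OR true = true
[4] false → false (antecedent false ⇒ implication holds) = true
[root] true AND false AND true AND true = false
Overall: false → denied

Denied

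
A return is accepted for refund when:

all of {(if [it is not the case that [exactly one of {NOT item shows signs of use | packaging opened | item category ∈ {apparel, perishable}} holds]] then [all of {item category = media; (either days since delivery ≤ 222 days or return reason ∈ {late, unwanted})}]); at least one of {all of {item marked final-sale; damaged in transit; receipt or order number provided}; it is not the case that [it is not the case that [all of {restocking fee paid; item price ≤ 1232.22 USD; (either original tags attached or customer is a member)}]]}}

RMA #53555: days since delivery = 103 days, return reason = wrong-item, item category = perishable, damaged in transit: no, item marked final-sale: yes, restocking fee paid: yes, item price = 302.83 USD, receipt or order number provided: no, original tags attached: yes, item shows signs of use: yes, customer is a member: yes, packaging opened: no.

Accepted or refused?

Accepted

Atomic conditions:
  NOT item shows signs of use: yes → false
  packaging opened: no → false
  item category ∈ {apparel, perishable}: perishable is in the set → true
  item category = media: perishable == media is false
  days since delivery ≤ 222 days: 103 ≤ 222 is true
  return reason ∈ {late, unwanted}: wrong-item is not in the set → false
  item marked final-sale: yes → true
  damaged in transit: no → false
  receipt or order number provided: no → false
  restocking fee paid: yes → true
  item price ≤ 1232.22 USD: 302.83 ≤ 1232.22 is true
  original tags attached: yes → true
  customer is a member: yes → true
Combine:
[1.1.1] exactly-one(false, false, true) = true
[1.1] NOT true = false
[1.2.2] true OR false = true
[1.2] false AND true = false
[1] false → false (antecedent false ⇒ implication holds) = true
[2.1] true AND false AND false = false
[2.2.1.1.3] true OR true = true
[2.2.1.1] true AND true AND true = true
[2.2.1] NOT true = false
[2.2] NOT false = true
[2] false OR true = true
[root] true AND true = true
Overall: true → accepted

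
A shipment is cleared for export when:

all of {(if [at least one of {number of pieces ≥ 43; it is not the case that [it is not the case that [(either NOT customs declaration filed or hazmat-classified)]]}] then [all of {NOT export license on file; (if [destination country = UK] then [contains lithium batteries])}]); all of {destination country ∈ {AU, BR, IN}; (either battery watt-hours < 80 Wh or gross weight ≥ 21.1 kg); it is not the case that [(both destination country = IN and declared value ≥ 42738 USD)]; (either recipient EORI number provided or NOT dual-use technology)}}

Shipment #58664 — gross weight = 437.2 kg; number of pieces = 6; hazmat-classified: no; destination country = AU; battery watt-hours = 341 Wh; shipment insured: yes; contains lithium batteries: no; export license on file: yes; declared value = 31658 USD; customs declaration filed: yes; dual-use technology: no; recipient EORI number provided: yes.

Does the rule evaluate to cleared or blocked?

Atomic conditions:
  number of pieces ≥ 43: 6 ≥ 43 is false
  NOT customs declaration filed: yes → false
  hazmat-classified: no → false
  NOT export license on file: yes → false
  destination country = UK: AU == UK is false
  contains lithium batteries: no → false
  destination country ∈ {AU, BR, IN}: AU is in the set → true
  battery watt-hours < 80 Wh: 341 < 80 is false
  gross weight ≥ 21.1 kg: 437.2 ≥ 21.1 is true
  destination country = IN: AU == IN is false
  declared value ≥ 42738 USD: 31658 ≥ 42738 is false
  recipient EORI number provided: yes → true
  NOT dual-use technology: no → true
Combine:
[1.1.2.1.1] false OR false = false
[1.1.2.1] NOT false = true
[1.1.2] NOT true = false
[1.1] false OR false = false
[1.2.2] false → false (antecedent false ⇒ implication holds) = true
[1.2] false AND true = false
[1] false → false (antecedent false ⇒ implication holds) = true
[2.2] false OR true = true
[2.3.1] false AND false = false
[2.3] NOT false = true
[2.4] true OR true = true
[2] true AND true AND true AND true = true
[root] true AND true = true
Overall: true → cleared

Cleared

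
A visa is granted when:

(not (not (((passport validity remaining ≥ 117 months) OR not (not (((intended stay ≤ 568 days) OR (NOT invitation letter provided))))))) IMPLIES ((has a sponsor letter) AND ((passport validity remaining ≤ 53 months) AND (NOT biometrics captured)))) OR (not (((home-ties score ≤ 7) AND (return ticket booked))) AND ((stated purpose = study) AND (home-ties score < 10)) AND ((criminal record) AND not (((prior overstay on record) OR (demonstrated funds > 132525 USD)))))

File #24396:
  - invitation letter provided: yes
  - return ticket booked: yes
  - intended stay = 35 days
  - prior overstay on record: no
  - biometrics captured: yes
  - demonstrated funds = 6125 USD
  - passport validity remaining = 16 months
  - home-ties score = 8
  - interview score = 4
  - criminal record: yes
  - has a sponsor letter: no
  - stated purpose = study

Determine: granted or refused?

Granted

Atomic conditions:
  passport validity remaining ≥ 117 months: 16 ≥ 117 is false
  intended stay ≤ 568 days: 35 ≤ 568 is true
  NOT invitation letter provided: yes → false
  has a sponsor letter: no → false
  passport validity remaining ≤ 53 months: 16 ≤ 53 is true
  NOT biometrics captured: yes → false
  home-ties score ≤ 7: 8 ≤ 7 is false
  return ticket booked: yes → true
  stated purpose = study: study == study is true
  home-ties score < 10: 8 < 10 is true
  criminal record: yes → true
  prior overstay on record: no → false
  demonstrated funds > 132525 USD: 6125 > 132525 is false
Combine:
[1.1.1.1.2.1.1] true OR false = true
[1.1.1.1.2.1] NOT true = false
[1.1.1.1.2] NOT false = true
[1.1.1.1] false OR true = true
[1.1.1] NOT true = false
[1.1] NOT false = true
[1.2.2] true AND false = false
[1.2] false AND false = false
[1] true → false = false
[2.1.1] false AND true = false
[2.1] NOT false = true
[2.2] true AND true = true
[2.3.2.1] false OR false = false
[2.3.2] NOT false = true
[2.3] true AND true = true
[2] true AND true AND true = true
[root] false OR true = true
Overall: true → granted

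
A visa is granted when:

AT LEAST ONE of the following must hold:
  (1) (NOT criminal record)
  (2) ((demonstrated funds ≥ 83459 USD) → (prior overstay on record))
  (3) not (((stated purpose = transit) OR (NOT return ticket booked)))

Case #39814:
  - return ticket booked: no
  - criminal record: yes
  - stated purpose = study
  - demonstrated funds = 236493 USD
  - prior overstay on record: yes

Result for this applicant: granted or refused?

Granted

Atomic conditions:
  NOT criminal record: yes → false
  demonstrated funds ≥ 83459 USD: 236493 ≥ 83459 is true
  prior overstay on record: yes → true
  stated purpose = transit: study == transit is false
  NOT return ticket booked: no → true
Combine:
[2] true → true = true
[3.1] false OR true = true
[3] NOT true = false
[root] false OR true OR false = true
Overall: true → granted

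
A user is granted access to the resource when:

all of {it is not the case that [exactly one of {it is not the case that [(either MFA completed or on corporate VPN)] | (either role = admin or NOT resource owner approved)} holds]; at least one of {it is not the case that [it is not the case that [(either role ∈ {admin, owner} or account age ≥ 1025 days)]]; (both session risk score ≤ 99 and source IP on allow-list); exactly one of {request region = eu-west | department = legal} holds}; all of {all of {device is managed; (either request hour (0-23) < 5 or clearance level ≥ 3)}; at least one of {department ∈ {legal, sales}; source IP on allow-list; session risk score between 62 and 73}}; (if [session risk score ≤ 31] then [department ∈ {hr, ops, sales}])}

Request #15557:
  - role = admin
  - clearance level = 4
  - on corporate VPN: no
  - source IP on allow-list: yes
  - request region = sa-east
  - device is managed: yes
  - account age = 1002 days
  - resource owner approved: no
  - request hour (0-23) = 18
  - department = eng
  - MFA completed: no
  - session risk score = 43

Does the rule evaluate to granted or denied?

Atomic conditions:
  MFA completed: no → false
  on corporate VPN: no → false
  role = admin: admin == admin is true
  NOT resource owner approved: no → true
  role ∈ {admin, owner}: admin is in the set → true
  account age ≥ 1025 days: 1002 ≥ 1025 is false
  session risk score ≤ 99: 43 ≤ 99 is true
  source IP on allow-list: yes → true
  request region = eu-west: sa-east == eu-west is false
  department = legal: eng == legal is false
  device is managed: yes → true
  request hour (0-23) < 5: 18 < 5 is false
  clearance level ≥ 3: 4 ≥ 3 is true
  department ∈ {legal, sales}: eng is not in the set → false
  session risk score between 62 and 73: 43 in [62, 73] is false
  session risk score ≤ 31: 43 ≤ 31 is false
  department ∈ {hr, ops, sales}: eng is not in the set → false
Combine:
[1.1.1.1] false OR false = false
[1.1.1] NOT false = true
[1.1.2] true OR true = true
[1.1] exactly-one(true, true) = false
[1] NOT false = true
[2.1.1.1] true OR false = true
[2.1.1] NOT true = false
[2.1] NOT false = true
[2.2] true AND true = true
[2.3] exactly-one(false, false) = false
[2] true OR true OR false = true
[3.1.2] false OR true = true
[3.1] true AND true = true
[3.2] false OR true OR false = true
[3] true AND true = true
[4] false → false (antecedent false ⇒ implication holds) = true
[root] true AND true AND true AND true = true
Overall: true → granted

Granted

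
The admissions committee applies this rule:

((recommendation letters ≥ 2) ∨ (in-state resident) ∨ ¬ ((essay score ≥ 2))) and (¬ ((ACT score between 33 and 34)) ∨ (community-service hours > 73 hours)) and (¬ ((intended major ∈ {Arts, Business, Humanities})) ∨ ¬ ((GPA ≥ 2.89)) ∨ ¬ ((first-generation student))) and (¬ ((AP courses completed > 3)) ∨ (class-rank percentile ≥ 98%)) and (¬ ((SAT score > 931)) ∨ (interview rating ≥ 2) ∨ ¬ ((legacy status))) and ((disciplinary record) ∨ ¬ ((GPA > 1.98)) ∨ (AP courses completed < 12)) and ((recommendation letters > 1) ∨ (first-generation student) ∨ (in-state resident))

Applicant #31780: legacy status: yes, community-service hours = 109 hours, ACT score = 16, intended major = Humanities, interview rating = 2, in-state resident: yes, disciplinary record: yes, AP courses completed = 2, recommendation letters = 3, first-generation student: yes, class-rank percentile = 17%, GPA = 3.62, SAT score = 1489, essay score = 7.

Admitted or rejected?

Rejected

Atomic conditions:
  recommendation letters ≥ 2: 3 ≥ 2 is true
  in-state resident: yes → true
  essay score ≥ 2: 7 ≥ 2 is true
  ACT score between 33 and 34: 16 in [33, 34] is false
  community-service hours > 73 hours: 109 > 73 is true
  intended major ∈ {Arts, Business, Humanities}: Humanities is in the set → true
  GPA ≥ 2.89: 3.62 ≥ 2.89 is true
  first-generation student: yes → true
  AP courses completed > 3: 2 > 3 is false
  class-rank percentile ≥ 98%: 17 ≥ 98 is false
  SAT score > 931: 1489 > 931 is true
  interview rating ≥ 2: 2 ≥ 2 is true
  legacy status: yes → true
  disciplinary record: yes → true
  GPA > 1.98: 3.62 > 1.98 is true
  AP courses completed < 12: 2 < 12 is true
  recommendation letters > 1: 3 > 1 is true
Combine:
[1.3] NOT true = false
[1] true OR true OR false = true
[2.1] NOT false = true
[2] true OR true = true
[3.1] NOT true = false
[3.2] NOT true = false
[3.3] NOT true = false
[3] false OR false OR false = false
[4.1] NOT false = true
[4] true OR false = true
[5.1] NOT true = false
[5.3] NOT true = false
[5] false OR true OR false = true
[6.2] NOT true = false
[6] true OR false OR true = true
[7] true OR true OR true = true
[root] true AND true AND false AND true AND true AND true AND true = false
Overall: false → rejected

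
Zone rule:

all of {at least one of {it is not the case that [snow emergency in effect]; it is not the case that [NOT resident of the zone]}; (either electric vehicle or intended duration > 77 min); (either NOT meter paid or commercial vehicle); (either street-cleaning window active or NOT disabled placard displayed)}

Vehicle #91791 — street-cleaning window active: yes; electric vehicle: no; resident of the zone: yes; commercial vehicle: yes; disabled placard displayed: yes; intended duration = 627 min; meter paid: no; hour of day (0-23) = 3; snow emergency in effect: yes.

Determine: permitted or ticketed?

Permitted

Atomic conditions:
  snow emergency in effect: yes → true
  NOT resident of the zone: yes → false
  electric vehicle: no → false
  intended duration > 77 min: 627 > 77 is true
  NOT meter paid: no → true
  commercial vehicle: yes → true
  street-cleaning window active: yes → true
  NOT disabled placard displayed: yes → false
Combine:
[1.1] NOT true = false
[1.2] NOT false = true
[1] false OR true = true
[2] false OR true = true
[3] true OR true = true
[4] true OR false = true
[root] true AND true AND true AND true = true
Overall: true → permitted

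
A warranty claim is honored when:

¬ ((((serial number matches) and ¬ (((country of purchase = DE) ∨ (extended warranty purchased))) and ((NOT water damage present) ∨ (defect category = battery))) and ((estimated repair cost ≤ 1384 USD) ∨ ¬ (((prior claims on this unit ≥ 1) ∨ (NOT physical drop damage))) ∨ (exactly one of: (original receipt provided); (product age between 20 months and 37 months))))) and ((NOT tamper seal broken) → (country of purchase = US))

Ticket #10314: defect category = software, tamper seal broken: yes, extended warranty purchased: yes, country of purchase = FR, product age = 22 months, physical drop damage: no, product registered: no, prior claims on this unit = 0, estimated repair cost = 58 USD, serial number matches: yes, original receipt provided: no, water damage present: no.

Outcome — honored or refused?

Atomic conditions:
  serial number matches: yes → true
  country of purchase = DE: FR == DE is false
  extended warranty purchased: yes → true
  NOT water damage present: no → true
  defect category = battery: software == battery is false
  estimated repair cost ≤ 1384 USD: 58 ≤ 1384 is true
  prior claims on this unit ≥ 1: 0 ≥ 1 is false
  NOT physical drop damage: no → true
  original receipt provided: no → false
  product age between 20 months and 37 months: 22 in [20, 37] is true
  NOT tamper seal broken: yes → false
  country of purchase = US: FR == US is false
Combine:
[1.1.1.2.1] false OR true = true
[1.1.1.2] NOT true = false
[1.1.1.3] true OR false = true
[1.1.1] true AND false AND true = false
[1.1.2.2.1] false OR true = true
[1.1.2.2] NOT true = false
[1.1.2.3] exactly-one(false, true) = true
[1.1.2] true OR false OR true = true
[1.1] false AND true = false
[1] NOT false = true
[2] false → false (antecedent false ⇒ implication holds) = true
[root] true AND true = true
Overall: true → honored

Honored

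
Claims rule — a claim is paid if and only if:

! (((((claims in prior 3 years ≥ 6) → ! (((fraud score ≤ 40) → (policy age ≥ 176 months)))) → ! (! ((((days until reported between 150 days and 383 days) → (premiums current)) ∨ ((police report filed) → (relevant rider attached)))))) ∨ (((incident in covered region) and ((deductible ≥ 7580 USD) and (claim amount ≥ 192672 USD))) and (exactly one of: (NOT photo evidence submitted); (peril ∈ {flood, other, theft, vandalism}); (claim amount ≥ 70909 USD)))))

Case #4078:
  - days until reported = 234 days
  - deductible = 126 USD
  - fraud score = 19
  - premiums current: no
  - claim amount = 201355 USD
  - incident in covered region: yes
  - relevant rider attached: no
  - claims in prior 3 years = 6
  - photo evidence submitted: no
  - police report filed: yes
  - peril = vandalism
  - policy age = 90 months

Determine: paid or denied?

Atomic conditions:
  claims in prior 3 years ≥ 6: 6 ≥ 6 is true
  fraud score ≤ 40: 19 ≤ 40 is true
  policy age ≥ 176 months: 90 ≥ 176 is false
  days until reported between 150 days and 383 days: 234 in [150, 383] is true
  premiums current: no → false
  police report filed: yes → true
  relevant rider attached: no → false
  incident in covered region: yes → true
  deductible ≥ 7580 USD: 126 ≥ 7580 is false
  claim amount ≥ 192672 USD: 201355 ≥ 192672 is true
  NOT photo evidence submitted: no → true
  peril ∈ {flood, other, theft, vandalism}: vandalism is in the set → true
  claim amount ≥ 70909 USD: 201355 ≥ 70909 is true
Combine:
[1.1.1.2.1] true → false = false
[1.1.1.2] NOT false = true
[1.1.1] true → true = true
[1.1.2.1.1.1] true → false = false
[1.1.2.1.1.2] true → false = false
[1.1.2.1.1] false OR false = false
[1.1.2.1] NOT false = true
[1.1.2] NOT true = false
[1.1] true → false = false
[1.2.1.2] false AND true = false
[1.2.1] true AND false = false
[1.2.2] exactly-one(true, true, true) = false
[1.2] false AND false = false
[1] false OR false = false
[root] NOT false = true
Overall: true → paid

Paid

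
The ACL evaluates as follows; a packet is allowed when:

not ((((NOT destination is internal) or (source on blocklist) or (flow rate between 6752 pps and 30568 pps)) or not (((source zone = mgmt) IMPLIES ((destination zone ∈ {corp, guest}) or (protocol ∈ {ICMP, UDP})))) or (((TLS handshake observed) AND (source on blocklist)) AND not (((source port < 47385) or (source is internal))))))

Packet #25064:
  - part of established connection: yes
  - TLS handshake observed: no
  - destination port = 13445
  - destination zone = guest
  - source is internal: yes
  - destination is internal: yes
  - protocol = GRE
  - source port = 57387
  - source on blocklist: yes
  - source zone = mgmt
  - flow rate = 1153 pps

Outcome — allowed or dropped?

Atomic conditions:
  NOT destination is internal: yes → false
  source on blocklist: yes → true
  flow rate between 6752 pps and 30568 pps: 1153 in [6752, 30568] is false
  source zone = mgmt: mgmt == mgmt is true
  destination zone ∈ {corp, guest}: guest is in the set → true
  protocol ∈ {ICMP, UDP}: GRE is not in the set → false
  TLS handshake observed: no → false
  source port < 47385: 57387 < 47385 is false
  source is internal: yes → true
Combine:
[1.1] false OR true OR false = true
[1.2.1.2] true OR false = true
[1.2.1] true → true = true
[1.2] NOT true = false
[1.3.1] false AND true = false
[1.3.2.1] false OR true = true
[1.3.2] NOT true = false
[1.3] false AND false = false
[1] true OR false OR false = true
[root] NOT true = false
Overall: false → dropped

Dropped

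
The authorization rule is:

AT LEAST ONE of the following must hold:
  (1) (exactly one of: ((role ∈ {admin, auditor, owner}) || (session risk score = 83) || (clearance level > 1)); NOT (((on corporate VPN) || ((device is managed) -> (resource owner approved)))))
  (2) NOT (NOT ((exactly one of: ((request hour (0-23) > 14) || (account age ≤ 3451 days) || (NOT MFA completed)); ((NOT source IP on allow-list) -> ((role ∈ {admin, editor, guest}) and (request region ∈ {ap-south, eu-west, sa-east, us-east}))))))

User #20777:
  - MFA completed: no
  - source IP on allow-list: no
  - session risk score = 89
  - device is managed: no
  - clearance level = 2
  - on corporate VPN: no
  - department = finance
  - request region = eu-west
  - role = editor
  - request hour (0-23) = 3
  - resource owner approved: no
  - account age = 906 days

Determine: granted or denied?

Atomic conditions:
  role ∈ {admin, auditor, owner}: editor is not in the set → false
  session risk score = 83: 89 == 83 is false
  clearance level > 1: 2 > 1 is true
  on corporate VPN: no → false
  device is managed: no → false
  resource owner approved: no → false
  request hour (0-23) > 14: 3 > 14 is false
  account age ≤ 3451 days: 906 ≤ 3451 is true
  NOT MFA completed: no → true
  NOT source IP on allow-list: no → true
  role ∈ {admin, editor, guest}: editor is in the set → true
  request region ∈ {ap-south, eu-west, sa-east, us-east}: eu-west is in the set → true
Combine:
[1.1] false OR false OR true = true
[1.2.1.2] false → false (antecedent false ⇒ implication holds) = true
[1.2.1] false OR true = true
[1.2] NOT true = false
[1] exactly-one(true, false) = true
[2.1.1.1] false OR true OR true = true
[2.1.1.2.2] true AND true = true
[2.1.1.2] true → true = true
[2.1.1] exactly-one(true, true) = false
[2.1] NOT false = true
[2] NOT true = false
[root] true OR false = true
Overall: true → granted

Granted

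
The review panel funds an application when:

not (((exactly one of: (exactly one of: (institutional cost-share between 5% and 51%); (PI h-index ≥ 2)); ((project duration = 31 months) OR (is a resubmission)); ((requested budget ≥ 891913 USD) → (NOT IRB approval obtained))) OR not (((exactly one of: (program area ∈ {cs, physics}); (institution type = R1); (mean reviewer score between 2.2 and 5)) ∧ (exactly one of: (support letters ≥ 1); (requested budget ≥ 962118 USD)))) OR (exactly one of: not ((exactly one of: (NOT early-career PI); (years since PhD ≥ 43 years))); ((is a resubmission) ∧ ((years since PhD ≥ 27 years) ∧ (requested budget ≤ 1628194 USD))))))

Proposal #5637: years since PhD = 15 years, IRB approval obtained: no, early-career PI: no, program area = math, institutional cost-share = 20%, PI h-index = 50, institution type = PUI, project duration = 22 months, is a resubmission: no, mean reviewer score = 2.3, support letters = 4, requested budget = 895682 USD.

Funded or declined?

Atomic conditions:
  institutional cost-share between 5% and 51%: 20 in [5, 51] is true
  PI h-index ≥ 2: 50 ≥ 2 is true
  project duration = 31 months: 22 == 31 is false
  is a resubmission: no → false
  requested budget ≥ 891913 USD: 895682 ≥ 891913 is true
  NOT IRB approval obtained: no → true
  program area ∈ {cs, physics}: math is not in the set → false
  institution type = R1: PUI == R1 is false
  mean reviewer score between 2.2 and 5: 2.3 in [2.2, 5] is true
  support letters ≥ 1: 4 ≥ 1 is true
  requested budget ≥ 962118 USD: 895682 ≥ 962118 is false
  NOT early-career PI: no → true
  years since PhD ≥ 43 years: 15 ≥ 43 is false
  years since PhD ≥ 27 years: 15 ≥ 27 is false
  requested budget ≤ 1628194 USD: 895682 ≤ 1628194 is true
Combine:
[1.1.1] exactly-one(true, true) = false
[1.1.2] false OR false = false
[1.1.3] true → true = true
[1.1] exactly-one(false, false, true) = true
[1.2.1.1] exactly-one(false, false, true) = true
[1.2.1.2] exactly-one(true, false) = true
[1.2.1] true AND true = true
[1.2] NOT true = false
[1.3.1.1] exactly-one(true, false) = true
[1.3.1] NOT true = false
[1.3.2.2] false AND true = false
[1.3.2] false AND false = false
[1.3] exactly-one(false, false) = false
[1] true OR false OR false = true
[root] NOT true = false
Overall: false → declined

Declined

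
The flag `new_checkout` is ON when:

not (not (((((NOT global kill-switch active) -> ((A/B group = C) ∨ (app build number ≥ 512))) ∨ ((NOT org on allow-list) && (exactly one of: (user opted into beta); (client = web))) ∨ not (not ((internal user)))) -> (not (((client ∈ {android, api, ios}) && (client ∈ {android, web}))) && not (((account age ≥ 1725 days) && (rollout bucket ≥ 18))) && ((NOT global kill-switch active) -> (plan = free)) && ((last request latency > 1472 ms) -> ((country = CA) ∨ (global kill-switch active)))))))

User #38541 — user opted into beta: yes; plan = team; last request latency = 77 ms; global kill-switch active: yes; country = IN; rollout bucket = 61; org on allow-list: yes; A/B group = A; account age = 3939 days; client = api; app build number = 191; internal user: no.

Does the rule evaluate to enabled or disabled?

Atomic conditions:
  NOT global kill-switch active: yes → false
  A/B group = C: A == C is false
  app build number ≥ 512: 191 ≥ 512 is false
  NOT org on allow-list: yes → false
  user opted into beta: yes → true
  client = web: api == web is false
  internal user: no → false
  client ∈ {android, api, ios}: api is in the set → true
  client ∈ {android, web}: api is not in the set → false
  account age ≥ 1725 days: 3939 ≥ 1725 is true
  rollout bucket ≥ 18: 61 ≥ 18 is true
  plan = free: team == free is false
  last request latency > 1472 ms: 77 > 1472 is false
  country = CA: IN == CA is false
  global kill-switch active: yes → true
Combine:
[1.1.1.1.2] false OR false = false
[1.1.1.1] false → false (antecedent false ⇒ implication holds) = true
[1.1.1.2.2] exactly-one(true, false) = true
[1.1.1.2] false AND true = false
[1.1.1.3.1] NOT false = true
[1.1.1.3] NOT true = false
[1.1.1] true OR false OR false = true
[1.1.2.1.1] true AND false = false
[1.1.2.1] NOT false = true
[1.1.2.2.1] true AND true = true
[1.1.2.2] NOT true = false
[1.1.2.3] false → false (antecedent false ⇒ implication holds) = true
[1.1.2.4.2] false OR true = true
[1.1.2.4] false → true (antecedent false ⇒ implication holds) = true
[1.1.2] true AND false AND true AND true = false
[1.1] true → false = false
[1] NOT false = true
[root] NOT true = false
Overall: false → disabled

Disabled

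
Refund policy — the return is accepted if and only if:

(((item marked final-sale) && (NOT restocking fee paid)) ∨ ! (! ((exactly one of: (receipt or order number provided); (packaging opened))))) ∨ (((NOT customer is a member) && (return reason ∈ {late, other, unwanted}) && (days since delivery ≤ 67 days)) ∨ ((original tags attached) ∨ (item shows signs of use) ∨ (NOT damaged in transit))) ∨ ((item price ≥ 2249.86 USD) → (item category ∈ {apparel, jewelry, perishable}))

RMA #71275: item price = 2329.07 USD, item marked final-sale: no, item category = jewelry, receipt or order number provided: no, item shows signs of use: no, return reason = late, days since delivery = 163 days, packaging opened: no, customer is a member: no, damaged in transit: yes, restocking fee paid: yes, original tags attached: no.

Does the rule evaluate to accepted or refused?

Atomic conditions:
  item marked final-sale: no → false
  NOT restocking fee paid: yes → false
  receipt or order number provided: no → false
  packaging opened: no → false
  NOT customer is a member: no → true
  return reason ∈ {late, other, unwanted}: late is in the set → true
  days since delivery ≤ 67 days: 163 ≤ 67 is false
  original tags attached: no → false
  item shows signs of use: no → false
  NOT damaged in transit: yes → false
  item price ≥ 2249.86 USD: 2329.07 ≥ 2249.86 is true
  item category ∈ {apparel, jewelry, perishable}: jewelry is in the set → true
Combine:
[1.1] false AND false = false
[1.2.1.1] exactly-one(false, false) = false
[1.2.1] NOT false = true
[1.2] NOT true = false
[1] false OR false = false
[2.1] true AND true AND false = false
[2.2] false OR false OR false = false
[2] false OR false = false
[3] true → true = true
[root] false OR false OR true = true
Overall: true → accepted

Accepted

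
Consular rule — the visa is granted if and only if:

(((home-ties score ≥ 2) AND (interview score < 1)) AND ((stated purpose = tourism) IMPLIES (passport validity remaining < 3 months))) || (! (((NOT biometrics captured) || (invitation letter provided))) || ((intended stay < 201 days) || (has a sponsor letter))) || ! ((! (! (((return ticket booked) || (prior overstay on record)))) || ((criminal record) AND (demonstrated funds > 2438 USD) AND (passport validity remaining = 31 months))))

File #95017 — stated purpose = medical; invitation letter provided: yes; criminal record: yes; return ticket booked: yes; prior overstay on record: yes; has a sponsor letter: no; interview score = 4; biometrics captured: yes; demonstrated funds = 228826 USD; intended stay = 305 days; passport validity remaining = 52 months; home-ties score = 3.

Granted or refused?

Atomic conditions:
  home-ties score ≥ 2: 3 ≥ 2 is true
  interview score < 1: 4 < 1 is false
  stated purpose = tourism: medical == tourism is false
  passport validity remaining < 3 months: 52 < 3 is false
  NOT biometrics captured: yes → false
  invitation letter provided: yes → true
  intended stay < 201 days: 305 < 201 is false
  has a sponsor letter: no → false
  return ticket booked: yes → true
  prior overstay on record: yes → true
  criminal record: yes → true
  demonstrated funds > 2438 USD: 228826 > 2438 is true
  passport validity remaining = 31 months: 52 == 31 is false
Combine:
[1.1] true AND false = false
[1.2] false → false (antecedent false ⇒ implication holds) = true
[1] false AND true = false
[2.1.1] false OR true = true
[2.1] NOT true = false
[2.2] false OR false = false
[2] false OR false = false
[3.1.1.1.1] true OR true = true
[3.1.1.1] NOT true = false
[3.1.1] NOT false = true
[3.1.2] true AND true AND false = false
[3.1] true OR false = true
[3] NOT true = false
[root] false OR false OR false = false
Overall: false → refused

Refused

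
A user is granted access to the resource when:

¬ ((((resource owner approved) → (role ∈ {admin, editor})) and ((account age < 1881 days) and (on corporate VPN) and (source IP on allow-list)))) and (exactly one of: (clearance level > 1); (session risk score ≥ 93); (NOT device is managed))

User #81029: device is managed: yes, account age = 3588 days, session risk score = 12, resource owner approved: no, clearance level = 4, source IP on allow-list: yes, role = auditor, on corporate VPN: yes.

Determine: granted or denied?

Granted

Atomic conditions:
  resource owner approved: no → false
  role ∈ {admin, editor}: auditor is not in the set → false
  account age < 1881 days: 3588 < 1881 is false
  on corporate VPN: yes → true
  source IP on allow-list: yes → true
  clearance level > 1: 4 > 1 is true
  session risk score ≥ 93: 12 ≥ 93 is false
  NOT device is managed: yes → false
Combine:
[1.1.1] false → false (antecedent false ⇒ implication holds) = true
[1.1.2] false AND true AND true = false
[1.1] true AND false = false
[1] NOT false = true
[2] exactly-one(true, false, false) = true
[root] true AND true = true
Overall: true → granted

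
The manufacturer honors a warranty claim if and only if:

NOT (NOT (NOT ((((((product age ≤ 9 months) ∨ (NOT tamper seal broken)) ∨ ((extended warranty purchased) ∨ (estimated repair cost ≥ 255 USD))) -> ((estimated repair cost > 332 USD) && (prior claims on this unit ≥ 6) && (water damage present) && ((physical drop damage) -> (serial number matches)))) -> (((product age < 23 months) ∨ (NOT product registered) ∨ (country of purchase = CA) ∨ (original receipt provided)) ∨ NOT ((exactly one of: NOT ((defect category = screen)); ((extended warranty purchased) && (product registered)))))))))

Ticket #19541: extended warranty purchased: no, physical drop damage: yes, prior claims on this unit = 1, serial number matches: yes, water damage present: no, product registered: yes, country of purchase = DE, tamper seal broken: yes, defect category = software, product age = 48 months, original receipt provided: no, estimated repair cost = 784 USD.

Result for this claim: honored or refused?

Refused

Atomic conditions:
  product age ≤ 9 months: 48 ≤ 9 is false
  NOT tamper seal broken: yes → false
  extended warranty purchased: no → false
  estimated repair cost ≥ 255 USD: 784 ≥ 255 is true
  estimated repair cost > 332 USD: 784 > 332 is true
  prior claims on this unit ≥ 6: 1 ≥ 6 is false
  water damage present: no → false
  physical drop damage: yes → true
  serial number matches: yes → true
  product age < 23 months: 48 < 23 is false
  NOT product registered: yes → false
  country of purchase = CA: DE == CA is false
  original receipt provided: no → false
  defect category = screen: software == screen is false
  product registered: yes → true
Combine:
[1.1.1.1.1.1] false OR false = false
[1.1.1.1.1.2] false OR true = true
[1.1.1.1.1] false OR true = true
[1.1.1.1.2.4] true → true = true
[1.1.1.1.2] true AND false AND false AND true = false
[1.1.1.1] true → false = false
[1.1.1.2.1] false OR false OR false OR false = false
[1.1.1.2.2.1.1] NOT false = true
[1.1.1.2.2.1.2] false AND true = false
[1.1.1.2.2.1] exactly-one(true, false) = true
[1.1.1.2.2] NOT true = false
[1.1.1.2] false OR false = false
[1.1.1] false → false (antecedent false ⇒ implication holds) = true
[1.1] NOT true = false
[1] NOT false = true
[root] NOT true = false
Overall: false → refused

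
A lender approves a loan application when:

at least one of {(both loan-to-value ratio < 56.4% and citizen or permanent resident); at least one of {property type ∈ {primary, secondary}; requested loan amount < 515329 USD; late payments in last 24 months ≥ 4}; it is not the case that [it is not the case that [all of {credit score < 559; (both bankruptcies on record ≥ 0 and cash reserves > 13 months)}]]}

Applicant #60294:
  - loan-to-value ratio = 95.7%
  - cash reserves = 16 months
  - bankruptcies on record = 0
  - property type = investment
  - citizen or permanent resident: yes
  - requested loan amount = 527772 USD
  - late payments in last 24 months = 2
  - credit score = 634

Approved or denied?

Denied

Atomic conditions:
  loan-to-value ratio < 56.4%: 95.7 < 56.4 is false
  citizen or permanent resident: yes → true
  property type ∈ {primary, secondary}: investment is not in the set → false
  requested loan amount < 515329 USD: 527772 < 515329 is false
  late payments in last 24 months ≥ 4: 2 ≥ 4 is false
  credit score < 559: 634 < 559 is false
  bankruptcies on record ≥ 0: 0 ≥ 0 is true
  cash reserves > 13 months: 16 > 13 is true
Combine:
[1] false AND true = false
[2] false OR false OR false = false
[3.1.1.2] true AND true = true
[3.1.1] false AND true = false
[3.1] NOT false = true
[3] NOT true = false
[root] false OR false OR false = false
Overall: false → denied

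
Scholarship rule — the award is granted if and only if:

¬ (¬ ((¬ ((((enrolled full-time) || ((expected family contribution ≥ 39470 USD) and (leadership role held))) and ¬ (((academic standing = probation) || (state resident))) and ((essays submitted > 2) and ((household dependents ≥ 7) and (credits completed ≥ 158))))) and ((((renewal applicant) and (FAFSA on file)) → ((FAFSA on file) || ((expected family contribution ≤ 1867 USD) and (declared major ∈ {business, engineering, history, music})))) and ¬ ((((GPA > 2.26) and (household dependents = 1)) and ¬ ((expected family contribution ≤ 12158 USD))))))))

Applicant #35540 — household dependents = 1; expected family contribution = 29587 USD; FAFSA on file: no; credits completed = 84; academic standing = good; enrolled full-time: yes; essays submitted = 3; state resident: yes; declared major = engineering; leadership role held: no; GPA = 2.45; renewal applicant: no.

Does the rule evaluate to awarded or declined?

Atomic conditions:
  enrolled full-time: yes → true
  expected family contribution ≥ 39470 USD: 29587 ≥ 39470 is false
  leadership role held: no → false
  academic standing = probation: good == probation is false
  state resident: yes → true
  essays submitted > 2: 3 > 2 is true
  household dependents ≥ 7: 1 ≥ 7 is false
  credits completed ≥ 158: 84 ≥ 158 is false
  renewal applicant: no → false
  FAFSA on file: no → false
  expected family contribution ≤ 1867 USD: 29587 ≤ 1867 is false
  declared major ∈ {business, engineering, history, music}: engineering is in the set → true
  GPA > 2.26: 2.45 > 2.26 is true
  household dependents = 1: 1 == 1 is true
  expected family contribution ≤ 12158 USD: 29587 ≤ 12158 is false
Combine:
[1.1.1.1.1.2] false AND false = false
[1.1.1.1.1] true OR false = true
[1.1.1.1.2.1] false OR true = true
[1.1.1.1.2] NOT true = false
[1.1.1.1.3.2] false AND false = false
[1.1.1.1.3] true AND false = false
[1.1.1.1] true AND false AND false = false
[1.1.1] NOT false = true
[1.1.2.1.1] false AND false = false
[1.1.2.1.2.2] false AND true = false
[1.1.2.1.2] false OR false = false
[1.1.2.1] false → false (antecedent false ⇒ implication holds) = true
[1.1.2.2.1.1] true AND true = true
[1.1.2.2.1.2] NOT false = true
[1.1.2.2.1] true AND true = true
[1.1.2.2] NOT true = false
[1.1.2] true AND false = false
[1.1] true AND false = false
[1] NOT false = true
[root] NOT true = false
Overall: false → declined

Declined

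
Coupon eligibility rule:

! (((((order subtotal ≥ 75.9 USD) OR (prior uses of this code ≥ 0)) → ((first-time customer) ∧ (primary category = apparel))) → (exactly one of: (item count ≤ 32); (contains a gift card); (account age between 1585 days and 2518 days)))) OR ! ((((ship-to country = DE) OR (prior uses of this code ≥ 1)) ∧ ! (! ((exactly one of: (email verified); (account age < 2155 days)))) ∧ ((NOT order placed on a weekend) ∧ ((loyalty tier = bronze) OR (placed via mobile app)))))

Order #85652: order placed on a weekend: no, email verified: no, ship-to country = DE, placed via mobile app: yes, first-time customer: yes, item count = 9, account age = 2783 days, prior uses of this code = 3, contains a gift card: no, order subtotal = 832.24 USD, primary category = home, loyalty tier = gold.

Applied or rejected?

Applied

Atomic conditions:
  order subtotal ≥ 75.9 USD: 832.24 ≥ 75.9 is true
  prior uses of this code ≥ 0: 3 ≥ 0 is true
  first-time customer: yes → true
  primary category = apparel: home == apparel is false
  item count ≤ 32: 9 ≤ 32 is true
  contains a gift card: no → false
  account age between 1585 days and 2518 days: 2783 in [1585, 2518] is false
  ship-to country = DE: DE == DE is true
  prior uses of this code ≥ 1: 3 ≥ 1 is true
  email verified: no → false
  account age < 2155 days: 2783 < 2155 is false
  NOT order placed on a weekend: no → true
  loyalty tier = bronze: gold == bronze is false
  placed via mobile app: yes → true
Combine:
[1.1.1.1] true OR true = true
[1.1.1.2] true AND false = false
[1.1.1] true → false = false
[1.1.2] exactly-one(true, false, false) = true
[1.1] false → true (antecedent false ⇒ implication holds) = true
[1] NOT true = false
[2.1.1] true OR true = true
[2.1.2.1.1] exactly-one(false, false) = false
[2.1.2.1] NOT false = true
[2.1.2] NOT true = false
[2.1.3.2] false OR true = true
[2.1.3] true AND true = true
[2.1] true AND false AND true = false
[2] NOT false = true
[root] false OR true = true
Overall: true → applied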